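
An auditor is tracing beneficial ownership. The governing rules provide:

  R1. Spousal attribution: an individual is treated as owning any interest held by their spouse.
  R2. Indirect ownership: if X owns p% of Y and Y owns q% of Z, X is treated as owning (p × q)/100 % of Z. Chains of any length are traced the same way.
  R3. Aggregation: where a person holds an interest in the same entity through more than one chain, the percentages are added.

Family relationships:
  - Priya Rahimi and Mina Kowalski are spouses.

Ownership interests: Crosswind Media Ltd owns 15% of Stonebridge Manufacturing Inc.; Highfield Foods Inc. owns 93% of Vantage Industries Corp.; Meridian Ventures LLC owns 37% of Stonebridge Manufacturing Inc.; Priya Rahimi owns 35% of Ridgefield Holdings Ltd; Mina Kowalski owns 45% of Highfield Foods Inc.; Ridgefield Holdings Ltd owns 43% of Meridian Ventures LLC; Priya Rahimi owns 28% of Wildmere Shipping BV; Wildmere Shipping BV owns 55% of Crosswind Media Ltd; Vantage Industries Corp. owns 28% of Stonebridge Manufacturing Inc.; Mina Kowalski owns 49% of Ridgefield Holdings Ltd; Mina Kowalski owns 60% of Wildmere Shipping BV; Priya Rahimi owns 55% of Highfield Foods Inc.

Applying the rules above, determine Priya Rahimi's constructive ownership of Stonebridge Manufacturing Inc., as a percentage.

By spousal attribution (R1), Priya Rahimi is treated as also owning Mina Kowalski's interest in Highfield Foods Inc, giving 55% + 45% = 100%.
By spousal attribution (R1), Priya Rahimi is treated as also owning Mina Kowalski's interest in Wildmere Shipping BV, giving 28% + 60% = 88%.
By spousal attribution (R1), Priya Rahimi is treated as also owning Mina Kowalski's interest in Ridgefield Holdings Ltd, giving 35% + 49% = 84%.
Chain via Highfield Foods Inc. → Vantage Industries Corp. (R2): 100% × 93% × 28% = 26.04% of Stonebridge Manufacturing Inc.
Chain via Wildmere Shipping BV → Crosswind Media Ltd (R2): 88% × 55% × 15% = 7.26% of Stonebridge Manufacturing Inc.
Chain via Ridgefield Holdings Ltd → Meridian Ventures LLC (R2): 84% × 43% × 37% = 13.3644% of Stonebridge Manufacturing Inc.
Aggregating (R3): 26.04% + 7.26% + 13.3644% = 46.6644%.

46.6644%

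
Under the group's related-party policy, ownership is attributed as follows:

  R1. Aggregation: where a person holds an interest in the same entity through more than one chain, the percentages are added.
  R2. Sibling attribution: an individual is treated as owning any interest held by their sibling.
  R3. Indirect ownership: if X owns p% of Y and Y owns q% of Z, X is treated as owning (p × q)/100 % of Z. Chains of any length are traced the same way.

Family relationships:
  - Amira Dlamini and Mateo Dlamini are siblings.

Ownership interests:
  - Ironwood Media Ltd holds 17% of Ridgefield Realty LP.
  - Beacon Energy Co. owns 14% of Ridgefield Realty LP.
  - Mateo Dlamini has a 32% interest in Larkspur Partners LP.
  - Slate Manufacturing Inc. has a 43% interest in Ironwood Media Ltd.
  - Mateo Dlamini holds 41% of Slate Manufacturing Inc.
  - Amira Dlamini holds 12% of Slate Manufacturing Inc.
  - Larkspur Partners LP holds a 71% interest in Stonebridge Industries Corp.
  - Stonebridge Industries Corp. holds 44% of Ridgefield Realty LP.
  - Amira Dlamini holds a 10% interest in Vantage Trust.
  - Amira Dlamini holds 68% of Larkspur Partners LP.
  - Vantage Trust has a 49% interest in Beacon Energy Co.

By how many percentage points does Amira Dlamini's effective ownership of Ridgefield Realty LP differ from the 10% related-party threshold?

By sibling attribution (R2), Amira Dlamini is treated as also owning Mateo Dlamini's interest in Slate Manufacturing Inc, giving 12% + 41% = 53%.
By sibling attribution (R2), Amira Dlamini is treated as also owning Mateo Dlamini's interest in Larkspur Partners LP, giving 68% + 32% = 100%.
Chain via Slate Manufacturing Inc. → Ironwood Media Ltd (R3): 53% × 43% × 17% = 3.8743% of Ridgefield Realty LP.
Chain via Larkspur Partners LP → Stonebridge Industries Corp. (R3): 100% × 71% × 44% = 31.24% of Ridgefield Realty LP.
Chain via Vantage Trust → Beacon Energy Co. (R3): 10% × 49% × 14% = 0.686% of Ridgefield Realty LP.
Aggregating (R1): 3.8743% + 31.24% + 0.686% = 35.8003%.
35.8003% exceeds the 10% threshold by 25.8003 percentage points.

25.8003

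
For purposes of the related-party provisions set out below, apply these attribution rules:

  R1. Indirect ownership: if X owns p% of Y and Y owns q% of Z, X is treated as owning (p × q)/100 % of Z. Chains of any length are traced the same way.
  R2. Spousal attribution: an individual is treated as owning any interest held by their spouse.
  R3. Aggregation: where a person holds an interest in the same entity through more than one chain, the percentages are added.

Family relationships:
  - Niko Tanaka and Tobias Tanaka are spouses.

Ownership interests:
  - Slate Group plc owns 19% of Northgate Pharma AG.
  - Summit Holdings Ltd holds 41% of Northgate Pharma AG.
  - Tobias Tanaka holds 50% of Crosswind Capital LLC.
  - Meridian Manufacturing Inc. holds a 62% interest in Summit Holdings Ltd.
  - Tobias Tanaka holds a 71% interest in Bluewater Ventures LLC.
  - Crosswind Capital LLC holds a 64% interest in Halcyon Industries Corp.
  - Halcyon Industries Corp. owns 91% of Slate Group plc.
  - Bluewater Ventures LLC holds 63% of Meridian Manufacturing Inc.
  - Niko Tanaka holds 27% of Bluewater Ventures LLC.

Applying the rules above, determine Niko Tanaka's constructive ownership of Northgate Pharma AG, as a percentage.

21.227108%

By spousal attribution (R2), Niko Tanaka is treated as also owning Tobias Tanaka's interest in Bluewater Ventures LLC, giving 27% + 71% = 98%.
By spousal attribution (R2), Niko Tanaka is treated as owning Tobias Tanaka's 50% interest in Crosswind Capital LLC.
Chain via Bluewater Ventures LLC → Meridian Manufacturing Inc. → Summit Holdings Ltd (R1): 98% × 63% × 62% × 41% = 15.694308% of Northgate Pharma AG.
Chain via Crosswind Capital LLC → Halcyon Industries Corp. → Slate Group plc (R1): 50% × 64% × 91% × 19% = 5.5328% of Northgate Pharma AG.
Aggregating (R3): 15.694308% + 5.5328% = 21.227108%.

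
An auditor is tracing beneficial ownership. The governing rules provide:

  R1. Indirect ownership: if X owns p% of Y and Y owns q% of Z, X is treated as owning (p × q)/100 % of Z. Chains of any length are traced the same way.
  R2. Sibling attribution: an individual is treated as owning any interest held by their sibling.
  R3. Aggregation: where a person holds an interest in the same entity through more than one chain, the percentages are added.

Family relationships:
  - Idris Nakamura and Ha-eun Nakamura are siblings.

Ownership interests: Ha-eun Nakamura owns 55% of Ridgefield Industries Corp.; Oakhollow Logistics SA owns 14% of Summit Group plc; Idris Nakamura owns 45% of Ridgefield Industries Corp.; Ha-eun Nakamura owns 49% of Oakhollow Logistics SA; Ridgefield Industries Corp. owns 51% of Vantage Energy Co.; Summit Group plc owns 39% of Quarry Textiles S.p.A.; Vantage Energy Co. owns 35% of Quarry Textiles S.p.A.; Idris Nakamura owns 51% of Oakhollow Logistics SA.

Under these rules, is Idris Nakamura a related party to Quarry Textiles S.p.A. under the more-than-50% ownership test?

By sibling attribution (R2), Idris Nakamura is treated as also owning Ha-eun Nakamura's interest in Oakhollow Logistics SA, giving 51% + 49% = 100%.
By sibling attribution (R2), Idris Nakamura is treated as also owning Ha-eun Nakamura's interest in Ridgefield Industries Corp, giving 45% + 55% = 100%.
Chain via Oakhollow Logistics SA → Summit Group plc (R1): 100% × 14% × 39% = 5.46% of Quarry Textiles S.p.A.
Chain via Ridgefield Industries Corp. → Vantage Energy Co. (R1): 100% × 51% × 35% = 17.85% of Quarry Textiles S.p.A.
Aggregating (R3): 5.46% + 17.85% = 23.31%.
23.31% does not exceed the 50% threshold, so Idris is not a related party to Quarry Textiles S.p.A.

No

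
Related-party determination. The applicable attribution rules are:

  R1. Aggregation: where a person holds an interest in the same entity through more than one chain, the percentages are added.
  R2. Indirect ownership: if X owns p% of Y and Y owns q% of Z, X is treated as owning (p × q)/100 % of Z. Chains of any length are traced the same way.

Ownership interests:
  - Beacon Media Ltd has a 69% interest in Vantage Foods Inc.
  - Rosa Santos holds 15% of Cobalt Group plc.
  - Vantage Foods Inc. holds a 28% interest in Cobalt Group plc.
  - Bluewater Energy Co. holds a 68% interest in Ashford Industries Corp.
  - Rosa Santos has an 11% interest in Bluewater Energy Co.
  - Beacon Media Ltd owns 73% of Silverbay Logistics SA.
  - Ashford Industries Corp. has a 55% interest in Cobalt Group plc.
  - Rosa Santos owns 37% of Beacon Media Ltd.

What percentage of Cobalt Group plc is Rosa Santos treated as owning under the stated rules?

Chain via Bluewater Energy Co. → Ashford Industries Corp. (R2): 11% × 68% × 55% = 4.114% of Cobalt Group plc.
Chain via Beacon Media Ltd → Vantage Foods Inc. (R2): 37% × 69% × 28% = 7.1484% of Cobalt Group plc.
Direct interest in Cobalt Group plc: 15%.
Aggregating (R1): 4.114% + 7.1484% + 15% = 26.2624%.

26.2624%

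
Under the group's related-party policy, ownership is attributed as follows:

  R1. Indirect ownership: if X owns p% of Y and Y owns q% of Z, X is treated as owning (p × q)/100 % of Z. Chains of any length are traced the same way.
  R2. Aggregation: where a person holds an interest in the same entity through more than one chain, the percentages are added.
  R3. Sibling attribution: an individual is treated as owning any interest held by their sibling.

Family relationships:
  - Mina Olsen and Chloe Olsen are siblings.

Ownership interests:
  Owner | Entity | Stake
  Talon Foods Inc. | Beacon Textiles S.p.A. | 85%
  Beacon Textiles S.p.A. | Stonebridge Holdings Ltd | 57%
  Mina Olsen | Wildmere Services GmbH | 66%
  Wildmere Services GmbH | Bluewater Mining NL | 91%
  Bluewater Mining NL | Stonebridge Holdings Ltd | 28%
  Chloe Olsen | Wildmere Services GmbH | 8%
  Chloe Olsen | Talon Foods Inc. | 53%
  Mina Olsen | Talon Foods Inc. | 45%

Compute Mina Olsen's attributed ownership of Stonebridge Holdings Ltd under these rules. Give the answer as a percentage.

By sibling attribution (R3), Mina Olsen is treated as also owning Chloe Olsen's interest in Wildmere Services GmbH, giving 66% + 8% = 74%.
By sibling attribution (R3), Mina Olsen is treated as also owning Chloe Olsen's interest in Talon Foods Inc, giving 45% + 53% = 98%.
Chain via Wildmere Services GmbH → Bluewater Mining NL (R1): 74% × 91% × 28% = 18.8552% of Stonebridge Holdings Ltd.
Chain via Talon Foods Inc. → Beacon Textiles S.p.A. (R1): 98% × 85% × 57% = 47.481% of Stonebridge Holdings Ltd.
Aggregating (R2): 18.8552% + 47.481% = 66.3362%.

66.3362%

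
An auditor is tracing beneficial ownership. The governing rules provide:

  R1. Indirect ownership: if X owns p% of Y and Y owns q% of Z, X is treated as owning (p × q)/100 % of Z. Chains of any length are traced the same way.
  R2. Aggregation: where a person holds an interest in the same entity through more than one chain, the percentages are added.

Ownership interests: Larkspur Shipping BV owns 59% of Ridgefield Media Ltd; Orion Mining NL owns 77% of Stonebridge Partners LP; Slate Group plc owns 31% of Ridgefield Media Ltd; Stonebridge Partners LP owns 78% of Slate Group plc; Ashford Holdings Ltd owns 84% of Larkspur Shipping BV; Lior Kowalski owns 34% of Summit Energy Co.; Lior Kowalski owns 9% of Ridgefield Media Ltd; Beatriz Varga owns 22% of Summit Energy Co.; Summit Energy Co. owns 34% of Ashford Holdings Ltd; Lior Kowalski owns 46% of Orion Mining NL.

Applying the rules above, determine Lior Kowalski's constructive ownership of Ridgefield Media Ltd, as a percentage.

23.293692%

Chain via Summit Energy Co. → Ashford Holdings Ltd → Larkspur Shipping BV (R1): 34% × 34% × 84% × 59% = 5.729136% of Ridgefield Media Ltd.
Chain via Orion Mining NL → Stonebridge Partners LP → Slate Group plc (R1): 46% × 77% × 78% × 31% = 8.564556% of Ridgefield Media Ltd.
Direct interest in Ridgefield Media Ltd: 9%.
Aggregating (R2): 5.729136% + 8.564556% + 9% = 23.293692%.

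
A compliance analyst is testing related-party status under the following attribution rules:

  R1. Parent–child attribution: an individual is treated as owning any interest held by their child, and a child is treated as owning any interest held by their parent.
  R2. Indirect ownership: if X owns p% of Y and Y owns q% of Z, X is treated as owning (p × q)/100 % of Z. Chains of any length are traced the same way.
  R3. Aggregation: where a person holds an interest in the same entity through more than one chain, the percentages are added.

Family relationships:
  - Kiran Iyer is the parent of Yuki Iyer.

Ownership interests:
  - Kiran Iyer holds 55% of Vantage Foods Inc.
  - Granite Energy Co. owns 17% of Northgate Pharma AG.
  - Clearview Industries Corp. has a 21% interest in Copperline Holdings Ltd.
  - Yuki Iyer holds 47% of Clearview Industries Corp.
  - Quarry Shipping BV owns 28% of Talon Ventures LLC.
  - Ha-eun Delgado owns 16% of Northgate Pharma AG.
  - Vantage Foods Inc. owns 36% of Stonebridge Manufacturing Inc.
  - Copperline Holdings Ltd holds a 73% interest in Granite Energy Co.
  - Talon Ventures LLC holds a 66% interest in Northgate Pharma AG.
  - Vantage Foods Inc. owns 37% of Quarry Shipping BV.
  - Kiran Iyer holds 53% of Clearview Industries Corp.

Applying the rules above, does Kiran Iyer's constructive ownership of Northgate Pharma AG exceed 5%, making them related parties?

Yes

By parent–child attribution (R1), Kiran Iyer is treated as also owning Yuki Iyer's interest in Clearview Industries Corp, giving 53% + 47% = 100%.
Chain via Clearview Industries Corp. → Copperline Holdings Ltd → Granite Energy Co. (R2): 100% × 21% × 73% × 17% = 2.6061% of Northgate Pharma AG.
Chain via Vantage Foods Inc. → Quarry Shipping BV → Talon Ventures LLC (R2): 55% × 37% × 28% × 66% = 3.76068% of Northgate Pharma AG.
Aggregating (R3): 2.6061% + 3.76068% = 6.36678%.
6.36678% exceeds the 5% threshold, so Kiran is a related party to Northgate Pharma AG.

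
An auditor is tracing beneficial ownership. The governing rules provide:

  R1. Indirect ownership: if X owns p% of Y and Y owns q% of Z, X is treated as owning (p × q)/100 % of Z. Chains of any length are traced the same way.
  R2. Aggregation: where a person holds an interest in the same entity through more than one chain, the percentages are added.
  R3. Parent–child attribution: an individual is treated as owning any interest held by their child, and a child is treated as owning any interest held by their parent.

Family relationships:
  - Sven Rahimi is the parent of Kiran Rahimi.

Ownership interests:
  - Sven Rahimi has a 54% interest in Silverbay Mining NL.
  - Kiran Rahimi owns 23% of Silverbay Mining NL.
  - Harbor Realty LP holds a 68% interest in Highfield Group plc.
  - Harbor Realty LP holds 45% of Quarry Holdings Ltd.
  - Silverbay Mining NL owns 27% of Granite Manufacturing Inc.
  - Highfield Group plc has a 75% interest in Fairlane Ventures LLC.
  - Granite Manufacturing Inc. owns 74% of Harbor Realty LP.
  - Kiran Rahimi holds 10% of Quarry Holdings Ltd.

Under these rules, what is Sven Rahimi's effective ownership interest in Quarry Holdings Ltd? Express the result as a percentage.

By parent–child attribution (R3), Sven Rahimi is treated as also owning Kiran Rahimi's interest in Silverbay Mining NL, giving 54% + 23% = 77%.
By parent–child attribution (R3), Sven Rahimi is treated as owning Kiran Rahimi's 10% interest in Quarry Holdings Ltd.
Chain via Silverbay Mining NL → Granite Manufacturing Inc. → Harbor Realty LP (R1): 77% × 27% × 74% × 45% = 6.92307% of Quarry Holdings Ltd.
Direct interest in Quarry Holdings Ltd: 10%.
Aggregating (R2): 6.92307% + 10% = 16.92307%.

16.92307%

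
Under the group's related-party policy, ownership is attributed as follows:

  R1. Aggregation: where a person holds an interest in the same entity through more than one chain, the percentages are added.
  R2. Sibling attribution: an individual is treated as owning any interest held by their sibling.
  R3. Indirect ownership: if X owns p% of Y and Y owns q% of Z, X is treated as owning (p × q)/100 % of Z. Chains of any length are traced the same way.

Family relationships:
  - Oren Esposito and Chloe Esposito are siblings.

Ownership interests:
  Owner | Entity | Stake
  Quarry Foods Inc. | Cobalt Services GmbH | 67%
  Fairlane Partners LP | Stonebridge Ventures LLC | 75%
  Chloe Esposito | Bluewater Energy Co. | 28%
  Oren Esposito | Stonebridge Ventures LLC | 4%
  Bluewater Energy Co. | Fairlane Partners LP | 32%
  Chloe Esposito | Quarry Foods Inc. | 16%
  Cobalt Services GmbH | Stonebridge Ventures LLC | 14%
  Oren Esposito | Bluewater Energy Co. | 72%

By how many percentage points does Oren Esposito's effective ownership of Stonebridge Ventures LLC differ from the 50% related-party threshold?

20.4992

By sibling attribution (R2), Oren Esposito is treated as also owning Chloe Esposito's interest in Bluewater Energy Co, giving 72% + 28% = 100%.
By sibling attribution (R2), Oren Esposito is treated as owning Chloe Esposito's 16% interest in Quarry Foods Inc.
Chain via Bluewater Energy Co. → Fairlane Partners LP (R3): 100% × 32% × 75% = 24% of Stonebridge Ventures LLC.
Direct interest in Stonebridge Ventures LLC: 4%.
Chain via Quarry Foods Inc. → Cobalt Services GmbH (R3): 16% × 67% × 14% = 1.5008% of Stonebridge Ventures LLC.
Aggregating (R1): 24% + 4% + 1.5008% = 29.5008%.
29.5008% falls short of the 50% threshold by 20.4992 percentage points.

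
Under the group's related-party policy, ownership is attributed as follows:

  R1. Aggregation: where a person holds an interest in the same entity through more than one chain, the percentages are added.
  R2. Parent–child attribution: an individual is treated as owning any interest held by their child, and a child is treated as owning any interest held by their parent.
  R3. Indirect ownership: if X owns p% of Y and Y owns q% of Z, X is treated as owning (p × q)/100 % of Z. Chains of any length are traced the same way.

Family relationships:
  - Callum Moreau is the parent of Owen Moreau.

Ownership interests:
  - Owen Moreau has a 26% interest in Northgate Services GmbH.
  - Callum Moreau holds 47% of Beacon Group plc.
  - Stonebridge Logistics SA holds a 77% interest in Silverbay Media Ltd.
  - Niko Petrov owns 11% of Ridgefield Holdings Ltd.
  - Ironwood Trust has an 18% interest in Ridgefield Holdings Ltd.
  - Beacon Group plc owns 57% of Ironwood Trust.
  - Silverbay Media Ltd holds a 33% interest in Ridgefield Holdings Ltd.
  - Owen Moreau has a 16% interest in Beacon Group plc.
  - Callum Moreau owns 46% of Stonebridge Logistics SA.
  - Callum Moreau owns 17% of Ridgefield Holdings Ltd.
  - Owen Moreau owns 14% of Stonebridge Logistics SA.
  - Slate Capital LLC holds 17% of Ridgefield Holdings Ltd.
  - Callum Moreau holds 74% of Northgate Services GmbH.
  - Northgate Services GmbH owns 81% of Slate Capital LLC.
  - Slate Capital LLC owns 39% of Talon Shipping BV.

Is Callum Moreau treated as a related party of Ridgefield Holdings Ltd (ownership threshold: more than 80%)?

By parent–child attribution (R2), Callum Moreau is treated as also owning Owen Moreau's interest in Northgate Services GmbH, giving 74% + 26% = 100%.
By parent–child attribution (R2), Callum Moreau is treated as also owning Owen Moreau's interest in Stonebridge Logistics SA, giving 46% + 14% = 60%.
By parent–child attribution (R2), Callum Moreau is treated as also owning Owen Moreau's interest in Beacon Group plc, giving 47% + 16% = 63%.
Chain via Northgate Services GmbH → Slate Capital LLC (R3): 100% × 81% × 17% = 13.77% of Ridgefield Holdings Ltd.
Chain via Stonebridge Logistics SA → Silverbay Media Ltd (R3): 60% × 77% × 33% = 15.246% of Ridgefield Holdings Ltd.
Chain via Beacon Group plc → Ironwood Trust (R3): 63% × 57% × 18% = 6.4638% of Ridgefield Holdings Ltd.
Direct interest in Ridgefield Holdings Ltd: 17%.
Aggregating (R1): 13.77% + 15.246% + 6.4638% + 17% = 52.4798%.
52.4798% does not exceed the 80% threshold, so Callum is not a related party to Ridgefield Holdings Ltd.

No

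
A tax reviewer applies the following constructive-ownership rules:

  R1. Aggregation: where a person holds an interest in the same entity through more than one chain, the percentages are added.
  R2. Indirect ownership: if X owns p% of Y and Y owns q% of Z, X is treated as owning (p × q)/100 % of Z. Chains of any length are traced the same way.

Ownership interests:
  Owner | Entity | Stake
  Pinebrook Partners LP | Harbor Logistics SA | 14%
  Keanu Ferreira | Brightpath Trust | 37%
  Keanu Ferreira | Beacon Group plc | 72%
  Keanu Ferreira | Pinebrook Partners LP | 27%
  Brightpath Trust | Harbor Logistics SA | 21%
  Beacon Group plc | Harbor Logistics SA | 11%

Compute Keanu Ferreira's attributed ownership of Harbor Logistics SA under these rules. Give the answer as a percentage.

Chain via Pinebrook Partners LP (R2): 27% × 14% = 3.78% of Harbor Logistics SA.
Chain via Brightpath Trust (R2): 37% × 21% = 7.77% of Harbor Logistics SA.
Chain via Beacon Group plc (R2): 72% × 11% = 7.92% of Harbor Logistics SA.
Aggregating (R1): 3.78% + 7.77% + 7.92% = 19.47%.

19.47%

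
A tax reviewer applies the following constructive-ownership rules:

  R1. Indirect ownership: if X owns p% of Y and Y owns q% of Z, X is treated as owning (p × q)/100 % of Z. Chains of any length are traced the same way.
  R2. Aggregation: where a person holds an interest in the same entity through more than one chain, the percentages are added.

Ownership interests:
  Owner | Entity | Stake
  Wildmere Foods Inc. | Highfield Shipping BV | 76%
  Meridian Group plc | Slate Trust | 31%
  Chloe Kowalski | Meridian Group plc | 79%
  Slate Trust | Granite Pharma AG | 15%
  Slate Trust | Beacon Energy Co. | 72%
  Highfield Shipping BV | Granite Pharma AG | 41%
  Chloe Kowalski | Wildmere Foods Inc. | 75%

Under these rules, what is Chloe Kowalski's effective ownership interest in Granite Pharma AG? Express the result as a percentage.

Chain via Meridian Group plc → Slate Trust (R1): 79% × 31% × 15% = 3.6735% of Granite Pharma AG.
Chain via Wildmere Foods Inc. → Highfield Shipping BV (R1): 75% × 76% × 41% = 23.37% of Granite Pharma AG.
Aggregating (R2): 3.6735% + 23.37% = 27.0435%.

27.0435%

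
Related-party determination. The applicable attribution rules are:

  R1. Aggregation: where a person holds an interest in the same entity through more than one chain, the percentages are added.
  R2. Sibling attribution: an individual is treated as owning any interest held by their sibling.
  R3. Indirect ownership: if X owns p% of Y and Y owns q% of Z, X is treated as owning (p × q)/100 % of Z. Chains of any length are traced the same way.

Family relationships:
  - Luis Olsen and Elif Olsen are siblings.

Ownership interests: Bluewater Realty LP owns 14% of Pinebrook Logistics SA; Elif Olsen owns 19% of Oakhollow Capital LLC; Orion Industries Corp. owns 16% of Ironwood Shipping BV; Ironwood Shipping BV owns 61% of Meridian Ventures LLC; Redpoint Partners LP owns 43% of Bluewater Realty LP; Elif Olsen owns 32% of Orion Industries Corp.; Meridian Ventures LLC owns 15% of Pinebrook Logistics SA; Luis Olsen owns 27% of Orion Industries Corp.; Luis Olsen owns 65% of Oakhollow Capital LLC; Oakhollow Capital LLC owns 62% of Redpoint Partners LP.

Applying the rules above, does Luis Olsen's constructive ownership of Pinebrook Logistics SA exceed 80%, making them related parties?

By sibling attribution (R2), Luis Olsen is treated as also owning Elif Olsen's interest in Orion Industries Corp, giving 27% + 32% = 59%.
By sibling attribution (R2), Luis Olsen is treated as also owning Elif Olsen's interest in Oakhollow Capital LLC, giving 65% + 19% = 84%.
Chain via Orion Industries Corp. → Ironwood Shipping BV → Meridian Ventures LLC (R3): 59% × 16% × 61% × 15% = 0.86376% of Pinebrook Logistics SA.
Chain via Oakhollow Capital LLC → Redpoint Partners LP → Bluewater Realty LP (R3): 84% × 62% × 43% × 14% = 3.135216% of Pinebrook Logistics SA.
Aggregating (R1): 0.86376% + 3.135216% = 3.998976%.
3.998976% does not exceed the 80% threshold, so Luis is not a related party to Pinebrook Logistics SA.

No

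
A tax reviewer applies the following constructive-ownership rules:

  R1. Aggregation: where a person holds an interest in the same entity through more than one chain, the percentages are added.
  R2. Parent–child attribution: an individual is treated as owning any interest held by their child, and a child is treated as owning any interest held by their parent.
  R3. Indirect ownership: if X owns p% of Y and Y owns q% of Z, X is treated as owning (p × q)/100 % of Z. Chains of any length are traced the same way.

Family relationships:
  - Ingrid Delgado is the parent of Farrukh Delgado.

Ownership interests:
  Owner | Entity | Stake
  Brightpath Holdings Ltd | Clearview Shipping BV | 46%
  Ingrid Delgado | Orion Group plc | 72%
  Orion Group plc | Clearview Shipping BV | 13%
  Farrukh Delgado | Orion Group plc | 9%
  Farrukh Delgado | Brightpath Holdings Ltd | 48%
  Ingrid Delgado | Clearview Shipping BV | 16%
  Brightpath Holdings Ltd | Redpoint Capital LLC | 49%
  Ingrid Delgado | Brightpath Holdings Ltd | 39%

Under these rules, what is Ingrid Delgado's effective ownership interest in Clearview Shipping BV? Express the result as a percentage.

By parent–child attribution (R2), Ingrid Delgado is treated as also owning Farrukh Delgado's interest in Brightpath Holdings Ltd, giving 39% + 48% = 87%.
By parent–child attribution (R2), Ingrid Delgado is treated as also owning Farrukh Delgado's interest in Orion Group plc, giving 72% + 9% = 81%.
Chain via Brightpath Holdings Ltd (R3): 87% × 46% = 40.02% of Clearview Shipping BV.
Chain via Orion Group plc (R3): 81% × 13% = 10.53% of Clearview Shipping BV.
Direct interest in Clearview Shipping BV: 16%.
Aggregating (R1): 40.02% + 10.53% + 16% = 66.55%.

66.55%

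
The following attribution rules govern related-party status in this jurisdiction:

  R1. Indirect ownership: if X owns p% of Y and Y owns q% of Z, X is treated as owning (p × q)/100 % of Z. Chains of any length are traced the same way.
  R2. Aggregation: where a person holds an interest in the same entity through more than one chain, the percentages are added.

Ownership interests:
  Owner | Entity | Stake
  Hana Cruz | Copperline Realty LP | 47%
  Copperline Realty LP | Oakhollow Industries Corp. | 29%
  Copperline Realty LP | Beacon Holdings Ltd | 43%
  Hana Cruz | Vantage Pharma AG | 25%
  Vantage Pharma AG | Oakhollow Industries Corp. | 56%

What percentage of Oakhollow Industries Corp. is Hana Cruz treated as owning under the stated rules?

Chain via Vantage Pharma AG (R1): 25% × 56% = 14% of Oakhollow Industries Corp.
Chain via Copperline Realty LP (R1): 47% × 29% = 13.63% of Oakhollow Industries Corp.
Aggregating (R2): 14% + 13.63% = 27.63%.

27.63%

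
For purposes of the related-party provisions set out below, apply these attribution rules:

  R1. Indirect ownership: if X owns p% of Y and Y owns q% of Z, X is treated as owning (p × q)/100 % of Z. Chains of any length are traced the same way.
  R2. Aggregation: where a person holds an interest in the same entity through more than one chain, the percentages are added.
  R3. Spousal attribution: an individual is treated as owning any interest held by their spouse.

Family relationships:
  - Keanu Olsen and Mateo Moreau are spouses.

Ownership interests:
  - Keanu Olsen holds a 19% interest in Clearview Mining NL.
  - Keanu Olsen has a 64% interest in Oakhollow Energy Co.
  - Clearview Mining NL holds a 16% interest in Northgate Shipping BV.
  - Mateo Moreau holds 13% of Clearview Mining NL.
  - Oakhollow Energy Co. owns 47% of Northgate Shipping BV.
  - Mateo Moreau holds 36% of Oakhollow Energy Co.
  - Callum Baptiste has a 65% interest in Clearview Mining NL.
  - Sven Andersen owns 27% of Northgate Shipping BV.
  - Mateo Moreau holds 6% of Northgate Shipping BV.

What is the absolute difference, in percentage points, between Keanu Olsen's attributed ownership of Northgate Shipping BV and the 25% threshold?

33.12

By spousal attribution (R3), Keanu Olsen is treated as also owning Mateo Moreau's interest in Clearview Mining NL, giving 19% + 13% = 32%.
By spousal attribution (R3), Keanu Olsen is treated as also owning Mateo Moreau's interest in Oakhollow Energy Co, giving 64% + 36% = 100%.
By spousal attribution (R3), Keanu Olsen is treated as owning Mateo Moreau's 6% interest in Northgate Shipping BV.
Chain via Clearview Mining NL (R1): 32% × 16% = 5.12% of Northgate Shipping BV.
Chain via Oakhollow Energy Co. (R1): 100% × 47% = 47% of Northgate Shipping BV.
Direct interest in Northgate Shipping BV: 6%.
Aggregating (R2): 5.12% + 47% + 6% = 58.12%.
58.12% exceeds the 25% threshold by 33.12 percentage points.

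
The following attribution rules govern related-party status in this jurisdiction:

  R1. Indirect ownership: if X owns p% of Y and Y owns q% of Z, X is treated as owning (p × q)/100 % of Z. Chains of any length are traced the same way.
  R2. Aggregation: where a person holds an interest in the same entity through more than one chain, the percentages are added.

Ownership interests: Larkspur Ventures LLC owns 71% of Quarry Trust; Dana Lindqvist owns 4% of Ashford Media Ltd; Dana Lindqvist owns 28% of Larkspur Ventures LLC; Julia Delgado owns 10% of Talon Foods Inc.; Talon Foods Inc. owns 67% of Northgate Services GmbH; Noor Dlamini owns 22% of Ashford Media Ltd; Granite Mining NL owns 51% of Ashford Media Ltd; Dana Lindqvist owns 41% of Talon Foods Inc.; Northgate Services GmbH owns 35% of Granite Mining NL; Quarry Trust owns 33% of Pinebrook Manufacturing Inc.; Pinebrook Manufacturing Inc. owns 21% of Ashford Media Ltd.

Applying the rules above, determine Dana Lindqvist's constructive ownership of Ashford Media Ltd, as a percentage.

10.281079%

Chain via Larkspur Ventures LLC → Quarry Trust → Pinebrook Manufacturing Inc. (R1): 28% × 71% × 33% × 21% = 1.377684% of Ashford Media Ltd.
Chain via Talon Foods Inc. → Northgate Services GmbH → Granite Mining NL (R1): 41% × 67% × 35% × 51% = 4.903395% of Ashford Media Ltd.
Direct interest in Ashford Media Ltd: 4%.
Aggregating (R2): 1.377684% + 4.903395% + 4% = 10.281079%.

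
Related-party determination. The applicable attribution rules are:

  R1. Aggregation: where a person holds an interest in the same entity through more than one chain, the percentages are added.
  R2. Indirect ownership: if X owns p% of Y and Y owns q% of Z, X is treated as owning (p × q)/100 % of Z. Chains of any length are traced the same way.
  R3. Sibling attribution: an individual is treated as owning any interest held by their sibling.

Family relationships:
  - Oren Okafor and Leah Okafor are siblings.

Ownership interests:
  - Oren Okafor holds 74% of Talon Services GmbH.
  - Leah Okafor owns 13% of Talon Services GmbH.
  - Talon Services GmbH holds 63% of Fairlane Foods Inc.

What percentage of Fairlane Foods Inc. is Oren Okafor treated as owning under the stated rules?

By sibling attribution (R3), Oren Okafor is treated as also owning Leah Okafor's interest in Talon Services GmbH, giving 74% + 13% = 87%.
Chain via Talon Services GmbH (R2): 87% × 63% = 54.81% of Fairlane Foods Inc.

54.81%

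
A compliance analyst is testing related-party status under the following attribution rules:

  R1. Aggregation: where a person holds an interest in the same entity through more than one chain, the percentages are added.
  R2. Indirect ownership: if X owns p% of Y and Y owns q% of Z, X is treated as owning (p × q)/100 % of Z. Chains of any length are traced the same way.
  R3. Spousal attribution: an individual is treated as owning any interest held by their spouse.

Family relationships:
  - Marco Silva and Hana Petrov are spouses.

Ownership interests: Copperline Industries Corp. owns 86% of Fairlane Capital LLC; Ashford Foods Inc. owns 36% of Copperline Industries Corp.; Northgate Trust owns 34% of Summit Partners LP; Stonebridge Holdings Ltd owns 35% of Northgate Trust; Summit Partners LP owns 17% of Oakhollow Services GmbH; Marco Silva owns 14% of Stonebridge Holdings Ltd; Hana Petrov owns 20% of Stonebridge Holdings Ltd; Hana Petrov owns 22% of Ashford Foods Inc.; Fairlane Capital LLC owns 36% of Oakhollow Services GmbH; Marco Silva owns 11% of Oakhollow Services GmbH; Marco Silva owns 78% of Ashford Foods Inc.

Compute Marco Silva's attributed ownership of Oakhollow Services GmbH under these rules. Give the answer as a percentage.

By spousal attribution (R3), Marco Silva is treated as also owning Hana Petrov's interest in Stonebridge Holdings Ltd, giving 14% + 20% = 34%.
By spousal attribution (R3), Marco Silva is treated as also owning Hana Petrov's interest in Ashford Foods Inc, giving 78% + 22% = 100%.
Chain via Stonebridge Holdings Ltd → Northgate Trust → Summit Partners LP (R2): 34% × 35% × 34% × 17% = 0.68782% of Oakhollow Services GmbH.
Chain via Ashford Foods Inc. → Copperline Industries Corp. → Fairlane Capital LLC (R2): 100% × 36% × 86% × 36% = 11.1456% of Oakhollow Services GmbH.
Direct interest in Oakhollow Services GmbH: 11%.
Aggregating (R1): 0.68782% + 11.1456% + 11% = 22.83342%.

22.83342%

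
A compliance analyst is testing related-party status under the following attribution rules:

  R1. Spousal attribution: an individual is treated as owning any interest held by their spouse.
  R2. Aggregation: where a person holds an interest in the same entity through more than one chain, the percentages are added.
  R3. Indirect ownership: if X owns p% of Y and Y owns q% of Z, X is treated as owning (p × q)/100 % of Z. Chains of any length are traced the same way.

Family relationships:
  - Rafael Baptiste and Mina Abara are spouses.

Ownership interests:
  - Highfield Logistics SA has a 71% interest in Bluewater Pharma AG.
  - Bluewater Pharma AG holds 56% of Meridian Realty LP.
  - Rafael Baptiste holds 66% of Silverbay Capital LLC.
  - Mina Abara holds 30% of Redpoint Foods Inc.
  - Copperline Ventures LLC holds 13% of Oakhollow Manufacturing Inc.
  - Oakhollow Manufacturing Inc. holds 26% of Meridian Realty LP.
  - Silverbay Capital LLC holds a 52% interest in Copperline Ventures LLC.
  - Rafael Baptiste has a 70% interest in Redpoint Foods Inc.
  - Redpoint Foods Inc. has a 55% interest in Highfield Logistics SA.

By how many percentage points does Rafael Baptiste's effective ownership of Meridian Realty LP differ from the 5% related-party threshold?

18.028016

By spousal attribution (R1), Rafael Baptiste is treated as also owning Mina Abara's interest in Redpoint Foods Inc, giving 70% + 30% = 100%.
Chain via Silverbay Capital LLC → Copperline Ventures LLC → Oakhollow Manufacturing Inc. (R3): 66% × 52% × 13% × 26% = 1.160016% of Meridian Realty LP.
Chain via Redpoint Foods Inc. → Highfield Logistics SA → Bluewater Pharma AG (R3): 100% × 55% × 71% × 56% = 21.868% of Meridian Realty LP.
Aggregating (R2): 1.160016% + 21.868% = 23.028016%.
23.028016% exceeds the 5% threshold by 18.028016 percentage points.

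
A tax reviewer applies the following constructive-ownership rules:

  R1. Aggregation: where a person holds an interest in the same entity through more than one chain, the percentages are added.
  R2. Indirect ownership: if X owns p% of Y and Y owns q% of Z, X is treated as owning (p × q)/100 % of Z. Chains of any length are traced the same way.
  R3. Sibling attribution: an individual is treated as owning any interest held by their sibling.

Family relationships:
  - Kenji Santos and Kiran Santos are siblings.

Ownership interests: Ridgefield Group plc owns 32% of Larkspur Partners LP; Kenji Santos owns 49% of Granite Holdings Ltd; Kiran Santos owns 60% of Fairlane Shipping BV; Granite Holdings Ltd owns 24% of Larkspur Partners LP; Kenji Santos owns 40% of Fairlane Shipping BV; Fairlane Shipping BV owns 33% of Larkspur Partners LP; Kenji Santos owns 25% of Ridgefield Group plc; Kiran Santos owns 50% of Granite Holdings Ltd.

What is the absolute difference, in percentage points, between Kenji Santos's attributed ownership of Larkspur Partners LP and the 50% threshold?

14.76

By sibling attribution (R3), Kenji Santos is treated as also owning Kiran Santos's interest in Fairlane Shipping BV, giving 40% + 60% = 100%.
By sibling attribution (R3), Kenji Santos is treated as also owning Kiran Santos's interest in Granite Holdings Ltd, giving 49% + 50% = 99%.
Chain via Fairlane Shipping BV (R2): 100% × 33% = 33% of Larkspur Partners LP.
Chain via Granite Holdings Ltd (R2): 99% × 24% = 23.76% of Larkspur Partners LP.
Chain via Ridgefield Group plc (R2): 25% × 32% = 8% of Larkspur Partners LP.
Aggregating (R1): 33% + 23.76% + 8% = 64.76%.
64.76% exceeds the 50% threshold by 14.76 percentage points.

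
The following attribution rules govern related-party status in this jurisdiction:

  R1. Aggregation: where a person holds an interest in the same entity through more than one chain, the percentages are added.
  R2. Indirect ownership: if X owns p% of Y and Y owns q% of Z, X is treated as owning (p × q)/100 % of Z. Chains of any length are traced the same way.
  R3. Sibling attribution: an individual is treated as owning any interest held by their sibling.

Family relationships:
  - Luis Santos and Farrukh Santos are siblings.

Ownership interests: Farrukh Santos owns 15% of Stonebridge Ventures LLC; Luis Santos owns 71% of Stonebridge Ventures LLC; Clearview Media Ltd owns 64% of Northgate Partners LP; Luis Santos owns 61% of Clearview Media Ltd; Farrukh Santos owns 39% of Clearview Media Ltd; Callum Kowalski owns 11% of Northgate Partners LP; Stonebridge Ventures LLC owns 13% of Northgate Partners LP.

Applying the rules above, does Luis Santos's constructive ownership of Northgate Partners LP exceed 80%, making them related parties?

By sibling attribution (R3), Luis Santos is treated as also owning Farrukh Santos's interest in Stonebridge Ventures LLC, giving 71% + 15% = 86%.
By sibling attribution (R3), Luis Santos is treated as also owning Farrukh Santos's interest in Clearview Media Ltd, giving 61% + 39% = 100%.
Chain via Stonebridge Ventures LLC (R2): 86% × 13% = 11.18% of Northgate Partners LP.
Chain via Clearview Media Ltd (R2): 100% × 64% = 64% of Northgate Partners LP.
Aggregating (R1): 11.18% + 64% = 75.18%.
75.18% does not exceed the 80% threshold, so Luis is not a related party to Northgate Partners LP.

No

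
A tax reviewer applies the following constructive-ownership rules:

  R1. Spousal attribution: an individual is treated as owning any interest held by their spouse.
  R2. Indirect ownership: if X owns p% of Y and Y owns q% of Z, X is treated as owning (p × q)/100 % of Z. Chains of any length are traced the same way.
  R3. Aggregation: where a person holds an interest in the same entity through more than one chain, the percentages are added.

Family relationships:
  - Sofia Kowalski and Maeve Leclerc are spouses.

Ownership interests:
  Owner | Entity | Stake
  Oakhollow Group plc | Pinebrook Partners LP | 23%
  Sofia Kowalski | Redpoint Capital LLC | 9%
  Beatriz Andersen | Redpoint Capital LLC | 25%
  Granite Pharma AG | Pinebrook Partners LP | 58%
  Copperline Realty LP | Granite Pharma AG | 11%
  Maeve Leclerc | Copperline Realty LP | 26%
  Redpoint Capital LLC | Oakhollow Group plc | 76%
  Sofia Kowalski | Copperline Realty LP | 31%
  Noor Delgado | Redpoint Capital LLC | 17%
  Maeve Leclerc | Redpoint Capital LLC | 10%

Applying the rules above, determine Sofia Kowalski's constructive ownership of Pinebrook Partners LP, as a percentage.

6.9578%

By spousal attribution (R1), Sofia Kowalski is treated as also owning Maeve Leclerc's interest in Copperline Realty LP, giving 31% + 26% = 57%.
By spousal attribution (R1), Sofia Kowalski is treated as also owning Maeve Leclerc's interest in Redpoint Capital LLC, giving 9% + 10% = 19%.
Chain via Copperline Realty LP → Granite Pharma AG (R2): 57% × 11% × 58% = 3.6366% of Pinebrook Partners LP.
Chain via Redpoint Capital LLC → Oakhollow Group plc (R2): 19% × 76% × 23% = 3.3212% of Pinebrook Partners LP.
Aggregating (R3): 3.6366% + 3.3212% = 6.9578%.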